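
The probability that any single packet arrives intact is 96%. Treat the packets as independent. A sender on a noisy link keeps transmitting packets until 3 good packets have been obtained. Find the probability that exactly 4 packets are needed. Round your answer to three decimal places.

Y = trial on which the third success occurs; negative binomial, r=3, p=0.96.
P(Y=4) = C(3,2) · p^3 · (1−p)^1
= 3 · 0.88474 · 0.04 = 0.10617

0.106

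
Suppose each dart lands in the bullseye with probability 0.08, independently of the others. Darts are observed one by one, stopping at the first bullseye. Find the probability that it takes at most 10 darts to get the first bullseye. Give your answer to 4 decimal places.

0.5656

Y = number of darts to the first success; geometric, p = 0.08.
P(Y ≤ 10) = 1 − (1−p)^10 = 1 − 0.434388 = 0.565612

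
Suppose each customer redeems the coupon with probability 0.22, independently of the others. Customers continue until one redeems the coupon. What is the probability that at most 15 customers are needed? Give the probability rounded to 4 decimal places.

Y = number of customers to the first success; geometric, p = 0.22.
P(Y ≤ 15) = 1 − (1−p)^15 = 1 − 0.024067 = 0.975933

0.9759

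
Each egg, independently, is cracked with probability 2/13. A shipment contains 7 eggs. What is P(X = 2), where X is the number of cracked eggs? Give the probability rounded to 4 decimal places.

X ~ Binomial(n=7, p=0.153846).
P(X=2) = C(7,2) · p^2 · (1−p)^5
= 21 · 0.023669 · 0.43376 = 0.215595

0.2156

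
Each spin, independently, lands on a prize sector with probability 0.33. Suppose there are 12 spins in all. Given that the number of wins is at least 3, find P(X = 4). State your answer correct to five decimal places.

0.29341

X ~ Binomial(12, 0.33). Want P(X=4 | X≥3) = P(X=4) / P(X≥3).
P(X=4) = C(12,4)·0.33^4·0.67^8 = 0.2383743
P(X≥3) = 1 − 0.0081827 − 0.0483635 − 0.1310146 = 0.8124391
Ratio = 0.2383743 / 0.8124391 = 0.2934057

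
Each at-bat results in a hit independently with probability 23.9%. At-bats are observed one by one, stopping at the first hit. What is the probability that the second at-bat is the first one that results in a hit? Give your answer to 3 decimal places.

0.182

Geometric (trials to first success), p = 0.239.
P(Y = 2) = (1−p)^1 · p = 0.761 · 0.239 = 0.18188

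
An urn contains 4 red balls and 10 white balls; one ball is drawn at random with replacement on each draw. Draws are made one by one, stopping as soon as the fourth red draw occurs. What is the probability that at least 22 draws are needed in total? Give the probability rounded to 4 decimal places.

0.1094

Needing more than 21 draws ⇔ fewer than 4 successes in the first 21. With X ~ Binomial(21, 0.285714), P(Y > 21) = P(X ≤ 3).
  k=0: C(21,0)·0.285714^0·0.714286^21 = 0.000854
  k=1: C(21,1)·0.285714^1·0.714286^20 = 0.007171
  k=2: C(21,2)·0.285714^2·0.714286^19 = 0.028685
  k=3: C(21,3)·0.285714^3·0.714286^18 = 0.072668
P(X ≤ 3) = 0.109378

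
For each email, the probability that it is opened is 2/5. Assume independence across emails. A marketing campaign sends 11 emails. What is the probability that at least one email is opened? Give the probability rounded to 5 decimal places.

0.99637

P(at least one) = 1 − P(none) = 1 − (1 − 0.40)^11
= 1 − 0.0036280 = 0.9963720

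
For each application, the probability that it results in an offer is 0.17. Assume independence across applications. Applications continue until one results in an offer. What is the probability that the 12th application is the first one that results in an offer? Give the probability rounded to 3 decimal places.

Geometric (trials to first success), p = 0.17.
P(Y = 12) = (1−p)^11 · p = 0.12878 · 0.17 = 0.02189

0.022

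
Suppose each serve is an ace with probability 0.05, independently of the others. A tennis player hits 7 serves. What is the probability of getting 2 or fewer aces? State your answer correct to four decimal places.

0.9962

X ~ Binomial(7, 0.05); P(X ≤ 2) = Σ C(7,k) p^k (1−p)^(7−k) over k:
  k=0: C(7,0)·0.05^0·0.95^7 = 0.698337
  k=1: C(7,1)·0.05^1·0.95^6 = 0.257282
  k=2: C(7,2)·0.05^2·0.95^5 = 0.040623
Total = 0.996243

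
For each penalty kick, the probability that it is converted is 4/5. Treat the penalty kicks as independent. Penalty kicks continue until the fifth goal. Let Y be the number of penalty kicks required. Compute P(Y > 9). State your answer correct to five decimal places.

Needing more than 9 penalty kicks ⇔ fewer than 5 successes in the first 9. With X ~ Binomial(9, 0.80), P(Y > 9) = P(X ≤ 4).
  k=0: C(9,0)·0.80^0·0.20^9 = 0.0000005
  k=1: C(9,1)·0.80^1·0.20^8 = 0.0000184
  k=2: C(9,2)·0.80^2·0.20^7 = 0.0002949
  k=3: C(9,3)·0.80^3·0.20^6 = 0.0027525
  k=4: C(9,4)·0.80^4·0.20^5 = 0.0165151
P(X ≤ 4) = 0.0195814

0.01958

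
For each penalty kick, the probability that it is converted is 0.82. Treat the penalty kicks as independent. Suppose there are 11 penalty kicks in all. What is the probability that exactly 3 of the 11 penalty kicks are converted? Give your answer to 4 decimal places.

0.0001

X ~ Binomial(n=11, p=0.82).
P(X=3) = C(11,3) · p^3 · (1−p)^8
= 165 · 0.55137 · 1.102e-06 = 0.000100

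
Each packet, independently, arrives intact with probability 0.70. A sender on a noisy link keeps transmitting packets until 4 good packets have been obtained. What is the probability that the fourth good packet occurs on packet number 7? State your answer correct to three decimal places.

0.130

Y = trial on which the fourth success occurs; negative binomial, r=4, p=0.70.
P(Y=7) = C(6,3) · p^4 · (1−p)^3
= 20 · 0.2401 · 0.027 = 0.12965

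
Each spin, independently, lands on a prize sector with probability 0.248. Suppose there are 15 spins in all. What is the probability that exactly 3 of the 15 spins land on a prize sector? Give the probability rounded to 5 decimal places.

X ~ Binomial(n=15, p=0.248).
P(X=3) = C(15,3) · p^3 · (1−p)^12
= 455 · 0.015253 · 0.032705 = 0.2269763

0.22698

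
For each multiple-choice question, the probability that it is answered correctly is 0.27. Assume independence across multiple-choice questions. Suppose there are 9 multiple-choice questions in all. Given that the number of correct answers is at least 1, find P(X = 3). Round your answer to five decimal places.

X ~ Binomial(9, 0.27). Want P(X=3 | X≥1) = P(X=3) / P(X≥1).
P(X=3) = C(9,3)·0.27^3·0.73^6 = 0.2502118
P(X≥1) = 1 − 0.0588716 = 0.9411284
Ratio = 0.2502118 / 0.9411284 = 0.2658636

0.26586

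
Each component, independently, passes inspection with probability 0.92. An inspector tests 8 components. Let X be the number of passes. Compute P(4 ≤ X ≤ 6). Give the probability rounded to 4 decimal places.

X ~ Binomial(8, 0.92); P(4 ≤ X ≤ 6) = Σ C(8,k) p^k (1−p)^(8−k) over k:
  k=4: C(8,4)·0.92^4·0.08^4 = 0.002054
  k=5: C(8,5)·0.92^5·0.08^3 = 0.018897
  k=6: C(8,6)·0.92^6·0.08^2 = 0.108659
Total = 0.129610

0.1296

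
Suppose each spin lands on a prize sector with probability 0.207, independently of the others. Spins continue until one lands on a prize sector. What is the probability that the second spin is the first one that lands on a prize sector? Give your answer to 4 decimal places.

0.1642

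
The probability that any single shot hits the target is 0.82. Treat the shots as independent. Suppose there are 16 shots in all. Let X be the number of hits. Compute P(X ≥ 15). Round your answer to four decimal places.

X ~ Binomial(16, 0.82); P(X ≥ 15) = Σ C(16,k) p^k (1−p)^(16−k) over k:
  k=15: C(16,15)·0.82^15·0.18^1 = 0.146757
  k=16: C(16,16)·0.82^16·0.18^0 = 0.041785
Total = 0.188543

0.1885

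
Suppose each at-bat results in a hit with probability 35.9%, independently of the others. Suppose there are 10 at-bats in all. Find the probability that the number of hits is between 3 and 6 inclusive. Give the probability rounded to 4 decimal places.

X ~ Binomial(10, 0.359); P(3 ≤ X ≤ 6) = Σ C(10,k) p^k (1−p)^(10−k) over k:
  k=3: C(10,3)·0.359^3·0.641^7 = 0.246871
  k=4: C(10,4)·0.359^4·0.641^6 = 0.241961
  k=5: C(10,5)·0.359^5·0.641^5 = 0.162616
  k=6: C(10,6)·0.359^6·0.641^4 = 0.075896
Total = 0.727344

0.7273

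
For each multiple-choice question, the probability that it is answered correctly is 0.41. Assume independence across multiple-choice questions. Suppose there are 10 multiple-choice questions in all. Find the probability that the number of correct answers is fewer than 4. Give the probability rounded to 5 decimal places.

0.35752

X ~ Binomial(10, 0.41); P(X ≤ 3) = Σ C(10,k) p^k (1−p)^(10−k) over k:
  k=0: C(10,0)·0.41^0·0.59^10 = 0.0051112
  k=1: C(10,1)·0.41^1·0.59^9 = 0.0355183
  k=2: C(10,2)·0.41^2·0.59^8 = 0.1110699
  k=3: C(10,3)·0.41^3·0.59^7 = 0.2058244
Total = 0.3575238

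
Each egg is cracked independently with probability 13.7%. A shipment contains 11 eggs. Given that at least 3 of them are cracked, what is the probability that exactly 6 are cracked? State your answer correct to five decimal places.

0.00800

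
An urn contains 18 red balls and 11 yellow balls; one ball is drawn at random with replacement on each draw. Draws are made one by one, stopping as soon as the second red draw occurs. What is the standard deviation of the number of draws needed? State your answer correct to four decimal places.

1.4033

Y = total draws until the second success; negative binomial with r=2, p=0.620690.
SD(Y) = √[r(1−p)/p²] = √(1.969136) = 1.403259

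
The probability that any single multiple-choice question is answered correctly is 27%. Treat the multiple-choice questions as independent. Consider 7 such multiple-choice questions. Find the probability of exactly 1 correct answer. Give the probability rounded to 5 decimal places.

X ~ Binomial(n=7, p=0.27).
P(X=1) = C(7,1) · p^1 · (1−p)^6
= 7 · 0.27 · 0.15133 = 0.2860217

0.28602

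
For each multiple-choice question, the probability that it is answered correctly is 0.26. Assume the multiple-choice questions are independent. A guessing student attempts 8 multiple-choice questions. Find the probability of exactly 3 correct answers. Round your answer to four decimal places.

X ~ Binomial(n=8, p=0.26).
P(X=3) = C(8,3) · p^3 · (1−p)^5
= 56 · 0.017576 · 0.2219 = 0.218407

0.2184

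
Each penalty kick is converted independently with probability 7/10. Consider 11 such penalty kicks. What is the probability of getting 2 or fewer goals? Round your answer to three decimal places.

X ~ Binomial(11, 0.70); P(X ≤ 2) = Σ C(11,k) p^k (1−p)^(11−k) over k:
  k=0: C(11,0)·0.70^0·0.30^11 = 0.00000
  k=1: C(11,1)·0.70^1·0.30^10 = 0.00005
  k=2: C(11,2)·0.70^2·0.30^9 = 0.00053
Total = 0.00058

0.001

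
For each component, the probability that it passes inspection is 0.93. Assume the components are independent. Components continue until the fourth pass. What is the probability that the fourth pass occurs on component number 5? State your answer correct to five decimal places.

Y = trial on which the fourth success occurs; negative binomial, r=4, p=0.93.
P(Y=5) = C(4,3) · p^4 · (1−p)^1
= 4 · 0.74805 · 0.07 = 0.2094546

0.20945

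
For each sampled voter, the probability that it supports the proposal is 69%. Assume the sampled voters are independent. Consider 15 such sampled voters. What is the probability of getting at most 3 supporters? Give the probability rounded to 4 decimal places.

0.0001

X ~ Binomial(15, 0.69); P(X ≤ 3) = Σ C(15,k) p^k (1−p)^(15−k) over k:
  k=0: C(15,0)·0.69^0·0.31^15 = 0.000000
  k=1: C(15,1)·0.69^1·0.31^14 = 0.000001
  k=2: C(15,2)·0.69^2·0.31^13 = 0.000012
  k=3: C(15,3)·0.69^3·0.31^12 = 0.000118
Total = 0.000131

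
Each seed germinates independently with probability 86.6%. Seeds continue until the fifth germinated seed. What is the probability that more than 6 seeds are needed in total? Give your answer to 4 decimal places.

0.1866

Needing more than 6 seeds ⇔ fewer than 5 successes in the first 6. With X ~ Binomial(6, 0.866), P(Y > 6) = P(X ≤ 4).
  k=0: C(6,0)·0.866^0·0.134^6 = 0.000006
  k=1: C(6,1)·0.866^1·0.134^5 = 0.000224
  k=2: C(6,2)·0.866^2·0.134^4 = 0.003627
  k=3: C(6,3)·0.866^3·0.134^3 = 0.031253
  k=4: C(6,4)·0.866^4·0.134^2 = 0.151486
P(X ≤ 4) = 0.186597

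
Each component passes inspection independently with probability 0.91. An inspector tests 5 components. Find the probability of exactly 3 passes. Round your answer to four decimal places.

0.0610

X ~ Binomial(n=5, p=0.91).
P(X=3) = C(5,3) · p^3 · (1−p)^2
= 10 · 0.75357 · 0.0081 = 0.061039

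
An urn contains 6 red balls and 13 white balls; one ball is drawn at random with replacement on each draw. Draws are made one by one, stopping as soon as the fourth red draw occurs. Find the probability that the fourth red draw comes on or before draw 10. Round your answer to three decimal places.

Finishing within 10 draws ⇔ at least 4 successes in the first 10. With X ~ Binomial(10, 0.315789), P(Y ≤ 10) = 1 − P(X ≤ 3).
  k=0: C(10,0)·0.315789^0·0.684211^10 = 0.02249
  k=1: C(10,1)·0.315789^1·0.684211^9 = 0.10378
  k=2: C(10,2)·0.315789^2·0.684211^8 = 0.21554
  k=3: C(10,3)·0.315789^3·0.684211^7 = 0.26528
1 − 0.60708 = 0.39292

0.393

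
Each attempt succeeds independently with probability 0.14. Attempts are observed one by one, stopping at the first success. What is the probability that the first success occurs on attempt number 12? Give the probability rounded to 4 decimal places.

Geometric (trials to first success), p = 0.14.
P(Y = 12) = (1−p)^11 · p = 0.19032 · 0.14 = 0.026645

0.0266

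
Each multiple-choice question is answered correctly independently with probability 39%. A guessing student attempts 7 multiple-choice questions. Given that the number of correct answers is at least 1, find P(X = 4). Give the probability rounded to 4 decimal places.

0.1898

X ~ Binomial(7, 0.39). Want P(X=4 | X≥1) = P(X=4) / P(X≥1).
P(X=4) = C(7,4)·0.39^4·0.61^3 = 0.183788
P(X≥1) = 1 − 0.031427 = 0.968573
Ratio = 0.183788 / 0.968573 = 0.189751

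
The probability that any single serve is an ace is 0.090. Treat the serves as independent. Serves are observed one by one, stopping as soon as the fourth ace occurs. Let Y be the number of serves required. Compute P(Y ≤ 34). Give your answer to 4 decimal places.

0.3667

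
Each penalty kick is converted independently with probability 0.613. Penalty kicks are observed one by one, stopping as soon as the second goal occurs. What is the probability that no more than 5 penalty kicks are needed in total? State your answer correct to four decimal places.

0.9226

Finishing within 5 penalty kicks ⇔ at least 2 successes in the first 5. With X ~ Binomial(5, 0.613), P(Y ≤ 5) = 1 − P(X ≤ 1).
  k=0: C(5,0)·0.613^0·0.387^5 = 0.008681
  k=1: C(5,1)·0.613^1·0.387^4 = 0.068750
1 − 0.077431 = 0.922569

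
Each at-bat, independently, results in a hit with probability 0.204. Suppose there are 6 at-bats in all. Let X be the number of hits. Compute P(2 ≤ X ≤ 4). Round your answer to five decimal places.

0.35271

X ~ Binomial(6, 0.204); P(2 ≤ X ≤ 4) = Σ C(6,k) p^k (1−p)^(6−k) over k:
  k=2: C(6,2)·0.204^2·0.796^4 = 0.2506132
  k=3: C(6,3)·0.204^3·0.796^3 = 0.0856367
  k=4: C(6,4)·0.204^4·0.796^2 = 0.0164603
Total = 0.3527101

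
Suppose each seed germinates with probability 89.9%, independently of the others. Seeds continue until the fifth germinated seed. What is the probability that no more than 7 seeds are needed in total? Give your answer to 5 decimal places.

0.97361

Finishing within 7 seeds ⇔ at least 5 successes in the first 7. With X ~ Binomial(7, 0.899), P(Y ≤ 7) = 1 − P(X ≤ 4).
  k=0: C(7,0)·0.899^0·0.101^7 = 0.0000001
  k=1: C(7,1)·0.899^1·0.101^6 = 0.0000067
  k=2: C(7,2)·0.899^2·0.101^5 = 0.0001784
  k=3: C(7,3)·0.899^3·0.101^4 = 0.0026463
  k=4: C(7,4)·0.899^4·0.101^3 = 0.0235543
1 − 0.0263858 = 0.9736142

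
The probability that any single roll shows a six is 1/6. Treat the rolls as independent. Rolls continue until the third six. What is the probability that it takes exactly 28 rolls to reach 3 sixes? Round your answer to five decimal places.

0.01703

Y = trial on which the third success occurs; negative binomial, r=3, p=0.166667.
P(Y=28) = C(27,2) · p^3 · (1−p)^25
= 351 · 0.0046296 · 0.010483 = 0.0170342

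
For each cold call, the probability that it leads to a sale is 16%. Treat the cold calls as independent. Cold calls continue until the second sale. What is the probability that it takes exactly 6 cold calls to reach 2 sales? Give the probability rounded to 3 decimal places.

0.064

Y = trial on which the second success occurs; negative binomial, r=2, p=0.16.
P(Y=6) = C(5,1) · p^2 · (1−p)^4
= 5 · 0.0256 · 0.49787 = 0.06373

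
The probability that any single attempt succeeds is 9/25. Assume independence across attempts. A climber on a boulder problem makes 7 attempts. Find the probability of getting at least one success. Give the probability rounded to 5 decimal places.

0.95602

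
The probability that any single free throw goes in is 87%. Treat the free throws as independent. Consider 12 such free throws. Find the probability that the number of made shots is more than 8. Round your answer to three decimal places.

0.940

X ~ Binomial(12, 0.87); P(X ≥ 9) = Σ C(12,k) p^k (1−p)^(12−k) over k:
  k=9: C(12,9)·0.87^9·0.13^3 = 0.13801
  k=10: C(12,10)·0.87^10·0.13^2 = 0.27709
  k=11: C(12,11)·0.87^11·0.13^1 = 0.33716
  k=12: C(12,12)·0.87^12·0.13^0 = 0.18803
Total = 0.94030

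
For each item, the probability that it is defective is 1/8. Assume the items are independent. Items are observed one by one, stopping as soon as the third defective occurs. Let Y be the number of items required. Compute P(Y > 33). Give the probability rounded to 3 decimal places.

0.201

Needing more than 33 items ⇔ fewer than 3 successes in the first 33. With X ~ Binomial(33, 0.125), P(Y > 33) = P(X ≤ 2).
  k=0: C(33,0)·0.125^0·0.875^33 = 0.01220
  k=1: C(33,1)·0.125^1·0.875^32 = 0.05750
  k=2: C(33,2)·0.125^2·0.875^31 = 0.13143
P(X ≤ 2) = 0.20113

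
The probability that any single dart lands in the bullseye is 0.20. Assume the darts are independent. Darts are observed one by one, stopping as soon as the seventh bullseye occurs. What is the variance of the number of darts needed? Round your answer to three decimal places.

140.000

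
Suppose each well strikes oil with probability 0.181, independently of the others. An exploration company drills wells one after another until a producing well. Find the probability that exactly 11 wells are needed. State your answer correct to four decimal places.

0.0246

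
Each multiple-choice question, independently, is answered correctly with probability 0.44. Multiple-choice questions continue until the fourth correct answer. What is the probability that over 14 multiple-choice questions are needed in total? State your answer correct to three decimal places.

0.073

Needing more than 14 multiple-choice questions ⇔ fewer than 4 successes in the first 14. With X ~ Binomial(14, 0.44), P(Y > 14) = P(X ≤ 3).
  k=0: C(14,0)·0.44^0·0.56^14 = 0.00030
  k=1: C(14,1)·0.44^1·0.56^13 = 0.00328
  k=2: C(14,2)·0.44^2·0.56^12 = 0.01676
  k=3: C(14,3)·0.44^3·0.56^11 = 0.05267
P(X ≤ 3) = 0.07300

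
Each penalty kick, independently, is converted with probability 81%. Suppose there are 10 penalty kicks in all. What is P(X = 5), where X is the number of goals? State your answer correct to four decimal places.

0.0218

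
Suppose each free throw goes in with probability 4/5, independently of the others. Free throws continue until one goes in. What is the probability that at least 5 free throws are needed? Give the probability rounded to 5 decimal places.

Y = number of free throws to the first success; geometric, p = 0.80.
P(Y > 4) = P(first 4 all fail) = (1−p)^4 = 0.0016000

0.00160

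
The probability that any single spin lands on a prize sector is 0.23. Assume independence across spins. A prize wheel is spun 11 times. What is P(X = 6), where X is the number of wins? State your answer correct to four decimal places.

X ~ Binomial(n=11, p=0.23).
P(X=6) = C(11,6) · p^6 · (1−p)^5
= 462 · 0.00014804 · 0.27068 = 0.018512

0.0185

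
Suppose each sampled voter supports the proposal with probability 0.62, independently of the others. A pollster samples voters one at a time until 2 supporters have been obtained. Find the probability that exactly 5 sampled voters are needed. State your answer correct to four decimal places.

0.0844

Y = trial on which the second success occurs; negative binomial, r=2, p=0.62.
P(Y=5) = C(4,1) · p^2 · (1−p)^3
= 4 · 0.3844 · 0.054872 = 0.084371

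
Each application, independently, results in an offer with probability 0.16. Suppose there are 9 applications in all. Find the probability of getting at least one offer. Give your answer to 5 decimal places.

0.79178

P(at least one) = 1 − P(none) = 1 − (1 − 0.16)^9
= 1 − 0.2082157 = 0.7917843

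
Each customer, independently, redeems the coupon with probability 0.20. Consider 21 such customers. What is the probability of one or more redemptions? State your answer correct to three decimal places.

P(at least one) = 1 − P(none) = 1 − (1 − 0.20)^21
= 1 − 0.00922 = 0.99078

0.991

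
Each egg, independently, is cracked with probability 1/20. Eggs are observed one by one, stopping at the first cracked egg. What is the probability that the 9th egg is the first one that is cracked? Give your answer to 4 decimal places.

0.0332

Geometric (trials to first success), p = 0.05.
P(Y = 9) = (1−p)^8 · p = 0.66342 · 0.05 = 0.033171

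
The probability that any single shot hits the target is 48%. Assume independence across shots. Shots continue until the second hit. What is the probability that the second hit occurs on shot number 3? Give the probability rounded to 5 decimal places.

0.23962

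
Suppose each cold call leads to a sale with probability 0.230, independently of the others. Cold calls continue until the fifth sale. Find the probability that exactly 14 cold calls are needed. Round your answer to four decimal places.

Y = trial on which the fifth success occurs; negative binomial, r=5, p=0.23.
P(Y=14) = C(13,4) · p^5 · (1−p)^9
= 715 · 0.00064363 · 0.095152 = 0.043789

0.0438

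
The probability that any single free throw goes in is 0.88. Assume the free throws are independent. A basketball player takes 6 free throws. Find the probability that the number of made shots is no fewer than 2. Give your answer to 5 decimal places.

0.99987

X ~ Binomial(6, 0.88); P(X ≥ 2) = Σ C(6,k) p^k (1−p)^(6−k) over k:
  k=2: C(6,2)·0.88^2·0.12^4 = 0.0024087
  k=3: C(6,3)·0.88^3·0.12^3 = 0.0235517
  k=4: C(6,4)·0.88^4·0.12^2 = 0.1295342
  k=5: C(6,5)·0.88^5·0.12^1 = 0.3799670
  k=6: C(6,6)·0.88^6·0.12^0 = 0.4644041
Total = 0.9998656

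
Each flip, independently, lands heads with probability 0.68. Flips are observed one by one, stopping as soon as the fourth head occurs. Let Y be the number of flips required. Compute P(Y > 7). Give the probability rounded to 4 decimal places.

0.1534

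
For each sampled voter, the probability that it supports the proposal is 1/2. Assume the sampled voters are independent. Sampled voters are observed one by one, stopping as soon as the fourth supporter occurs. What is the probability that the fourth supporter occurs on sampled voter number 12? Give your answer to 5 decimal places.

Y = trial on which the fourth success occurs; negative binomial, r=4, p=0.50.
P(Y=12) = C(11,3) · p^4 · (1−p)^8
= 165 · 0.0625 · 0.0039062 = 0.0402832

0.04028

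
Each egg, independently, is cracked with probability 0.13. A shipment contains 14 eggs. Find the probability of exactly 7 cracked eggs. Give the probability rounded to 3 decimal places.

0.001

X ~ Binomial(n=14, p=0.13).
P(X=7) = C(14,7) · p^7 · (1−p)^7
= 3432 · 6.2749e-07 · 0.37725 = 0.00081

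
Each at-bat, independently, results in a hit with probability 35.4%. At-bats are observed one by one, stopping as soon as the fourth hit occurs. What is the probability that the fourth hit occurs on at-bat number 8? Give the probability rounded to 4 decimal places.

0.0957

Y = trial on which the fourth success occurs; negative binomial, r=4, p=0.354.
P(Y=8) = C(7,3) · p^4 · (1−p)^4
= 35 · 0.015704 · 0.17415 = 0.095722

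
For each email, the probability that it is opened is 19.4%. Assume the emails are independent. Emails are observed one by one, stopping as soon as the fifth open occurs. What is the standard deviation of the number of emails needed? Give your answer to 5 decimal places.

10.34787

Y = total emails until the fifth success; negative binomial with r=5, p=0.194.
SD(Y) = √[r(1−p)/p²] = √(107.0783293) = 10.3478659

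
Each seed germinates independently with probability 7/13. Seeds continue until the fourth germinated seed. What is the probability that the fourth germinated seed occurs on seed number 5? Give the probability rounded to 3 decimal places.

0.155

Y = trial on which the fourth success occurs; negative binomial, r=4, p=0.538462.
P(Y=5) = C(4,3) · p^4 · (1−p)^1
= 4 · 0.084066 · 0.46154 = 0.15520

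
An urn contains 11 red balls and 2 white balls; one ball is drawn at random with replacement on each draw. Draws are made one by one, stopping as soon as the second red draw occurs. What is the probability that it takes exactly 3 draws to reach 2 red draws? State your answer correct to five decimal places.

0.22030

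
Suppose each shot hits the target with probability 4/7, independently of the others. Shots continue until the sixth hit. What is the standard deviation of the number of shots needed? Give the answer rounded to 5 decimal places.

2.80624

Y = total shots until the sixth success; negative binomial with r=6, p=0.571429.
SD(Y) = √[r(1−p)/p²] = √(7.8750000) = 2.8062430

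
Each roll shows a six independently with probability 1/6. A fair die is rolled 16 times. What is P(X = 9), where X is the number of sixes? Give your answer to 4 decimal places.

0.0003

X ~ Binomial(n=16, p=0.166667).
P(X=9) = C(16,9) · p^9 · (1−p)^7
= 11440 · 9.9229e-08 · 0.27908 = 0.000317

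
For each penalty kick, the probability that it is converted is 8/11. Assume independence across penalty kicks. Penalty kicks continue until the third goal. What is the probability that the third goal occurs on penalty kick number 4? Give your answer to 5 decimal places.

Y = trial on which the third success occurs; negative binomial, r=3, p=0.727273.
P(Y=4) = C(3,2) · p^3 · (1−p)^1
= 3 · 0.38467 · 0.27273 = 0.3147326

0.31473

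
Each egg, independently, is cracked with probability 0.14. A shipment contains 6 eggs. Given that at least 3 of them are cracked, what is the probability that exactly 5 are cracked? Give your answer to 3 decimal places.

X ~ Binomial(6, 0.14). Want P(X=5 | X≥3) = P(X=5) / P(X≥3).
P(X=5) = C(6,5)·0.14^5·0.86^1 = 0.00028
P(X≥3) = 1 − 0.40457 − 0.39516 − 0.16082 = 0.03945
Ratio = 0.00028 / 0.03945 = 0.00703

0.007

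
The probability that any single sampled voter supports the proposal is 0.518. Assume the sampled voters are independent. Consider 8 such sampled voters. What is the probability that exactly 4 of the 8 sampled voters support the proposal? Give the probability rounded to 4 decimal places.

X ~ Binomial(n=8, p=0.518).
P(X=4) = C(8,4) · p^4 · (1−p)^4
= 70 · 0.071998 · 0.053974 = 0.272023

0.2720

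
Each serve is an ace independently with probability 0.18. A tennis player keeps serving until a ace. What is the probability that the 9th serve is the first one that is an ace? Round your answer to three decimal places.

0.037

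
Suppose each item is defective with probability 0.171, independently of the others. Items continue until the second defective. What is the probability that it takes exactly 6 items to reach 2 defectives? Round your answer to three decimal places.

0.069

Y = trial on which the second success occurs; negative binomial, r=2, p=0.171.
P(Y=6) = C(5,1) · p^2 · (1−p)^4
= 5 · 0.029241 · 0.4723 = 0.06905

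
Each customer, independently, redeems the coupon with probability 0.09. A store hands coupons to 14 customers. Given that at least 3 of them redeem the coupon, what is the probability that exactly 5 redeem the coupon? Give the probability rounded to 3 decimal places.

0.040

X ~ Binomial(14, 0.09). Want P(X=5 | X≥3) = P(X=5) / P(X≥3).
P(X=5) = C(14,5)·0.09^5·0.91^9 = 0.00506
P(X≥3) = 1 − 0.26704 − 0.36975 − 0.23770 = 0.12551
Ratio = 0.00506 / 0.12551 = 0.04031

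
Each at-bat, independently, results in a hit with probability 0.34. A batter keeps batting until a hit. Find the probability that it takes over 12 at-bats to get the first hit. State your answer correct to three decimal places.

Y = number of at-bats to the first success; geometric, p = 0.34.
P(Y > 12) = P(first 12 all fail) = (1−p)^12 = 0.00683

0.007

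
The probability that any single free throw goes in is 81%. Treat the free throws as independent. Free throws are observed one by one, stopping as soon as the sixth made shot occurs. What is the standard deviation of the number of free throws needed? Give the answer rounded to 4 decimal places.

Y = total free throws until the sixth success; negative binomial with r=6, p=0.81.
SD(Y) = √[r(1−p)/p²] = √(1.737540) = 1.318158

1.3182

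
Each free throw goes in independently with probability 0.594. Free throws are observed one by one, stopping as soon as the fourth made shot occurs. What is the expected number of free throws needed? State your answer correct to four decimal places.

6.7340

Y = total free throws until the fourth success; negative binomial with r=4, p=0.594.
E[Y] = r / p = 4 / 0.594 = 6.734007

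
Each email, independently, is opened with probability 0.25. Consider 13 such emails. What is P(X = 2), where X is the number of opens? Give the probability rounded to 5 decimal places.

0.20590

X ~ Binomial(n=13, p=0.25).
P(X=2) = C(13,2) · p^2 · (1−p)^11
= 78 · 0.0625 · 0.042235 = 0.2058963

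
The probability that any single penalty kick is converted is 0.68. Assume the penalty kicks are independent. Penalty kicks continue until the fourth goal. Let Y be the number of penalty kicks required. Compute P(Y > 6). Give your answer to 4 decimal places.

0.2936

Needing more than 6 penalty kicks ⇔ fewer than 4 successes in the first 6. With X ~ Binomial(6, 0.68), P(Y > 6) = P(X ≤ 3).
  k=0: C(6,0)·0.68^0·0.32^6 = 0.001074
  k=1: C(6,1)·0.68^1·0.32^5 = 0.013690
  k=2: C(6,2)·0.68^2·0.32^4 = 0.072729
  k=3: C(6,3)·0.68^3·0.32^3 = 0.206066
P(X ≤ 3) = 0.293559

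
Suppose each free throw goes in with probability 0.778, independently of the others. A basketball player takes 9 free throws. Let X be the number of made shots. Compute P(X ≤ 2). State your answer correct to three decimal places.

0.001

X ~ Binomial(9, 0.778); P(X ≤ 2) = Σ C(9,k) p^k (1−p)^(9−k) over k:
  k=0: C(9,0)·0.778^0·0.222^9 = 0.00000
  k=1: C(9,1)·0.778^1·0.222^8 = 0.00004
  k=2: C(9,2)·0.778^2·0.222^7 = 0.00058
Total = 0.00062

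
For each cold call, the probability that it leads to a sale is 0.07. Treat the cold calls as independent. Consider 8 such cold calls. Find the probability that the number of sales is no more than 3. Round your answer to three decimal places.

0.999

X ~ Binomial(8, 0.07); P(X ≤ 3) = Σ C(8,k) p^k (1−p)^(8−k) over k:
  k=0: C(8,0)·0.07^0·0.93^8 = 0.55958
  k=1: C(8,1)·0.07^1·0.93^7 = 0.33695
  k=2: C(8,2)·0.07^2·0.93^6 = 0.08877
  k=3: C(8,3)·0.07^3·0.93^5 = 0.01336
Total = 0.99866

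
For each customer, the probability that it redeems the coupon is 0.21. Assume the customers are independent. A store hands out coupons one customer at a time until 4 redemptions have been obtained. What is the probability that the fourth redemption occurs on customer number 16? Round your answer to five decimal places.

Y = trial on which the fourth success occurs; negative binomial, r=4, p=0.21.
P(Y=16) = C(15,3) · p^4 · (1−p)^12
= 455 · 0.0019448 · 0.059092 = 0.0522894

0.05229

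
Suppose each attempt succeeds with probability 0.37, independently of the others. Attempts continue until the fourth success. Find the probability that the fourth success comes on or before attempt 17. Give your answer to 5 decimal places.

Finishing within 17 attempts ⇔ at least 4 successes in the first 17. With X ~ Binomial(17, 0.37), P(Y ≤ 17) = 1 − P(X ≤ 3).
  k=0: C(17,0)·0.37^0·0.63^17 = 0.0003880
  k=1: C(17,1)·0.37^1·0.63^16 = 0.0038735
  k=2: C(17,2)·0.37^2·0.63^15 = 0.0181991
  k=3: C(17,3)·0.37^3·0.63^14 = 0.0534419
1 − 0.0759024 = 0.9240976

0.92410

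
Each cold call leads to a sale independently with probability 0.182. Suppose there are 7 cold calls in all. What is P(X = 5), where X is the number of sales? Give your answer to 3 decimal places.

0.003

X ~ Binomial(n=7, p=0.182).
P(X=5) = C(7,5) · p^5 · (1−p)^2
= 21 · 0.00019969 · 0.66912 = 0.00281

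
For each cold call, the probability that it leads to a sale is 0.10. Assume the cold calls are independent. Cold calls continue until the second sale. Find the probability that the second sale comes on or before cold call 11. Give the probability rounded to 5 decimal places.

0.30264

Finishing within 11 cold calls ⇔ at least 2 successes in the first 11. With X ~ Binomial(11, 0.10), P(Y ≤ 11) = 1 − P(X ≤ 1).
  k=0: C(11,0)·0.10^0·0.90^11 = 0.3138106
  k=1: C(11,1)·0.10^1·0.90^10 = 0.3835463
1 − 0.6973569 = 0.3026431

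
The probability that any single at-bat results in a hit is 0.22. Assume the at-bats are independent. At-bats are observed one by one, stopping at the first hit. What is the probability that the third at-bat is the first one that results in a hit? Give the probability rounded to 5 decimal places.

0.13385

Geometric (trials to first success), p = 0.22.
P(Y = 3) = (1−p)^2 · p = 0.6084 · 0.22 = 0.1338480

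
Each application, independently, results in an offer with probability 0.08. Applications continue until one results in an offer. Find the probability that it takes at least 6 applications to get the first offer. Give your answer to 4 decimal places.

0.6591

Y = number of applications to the first success; geometric, p = 0.08.
P(Y > 5) = P(first 5 all fail) = (1−p)^5 = 0.659082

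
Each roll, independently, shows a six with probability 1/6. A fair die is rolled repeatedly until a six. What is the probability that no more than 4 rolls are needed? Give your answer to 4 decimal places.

0.5177

Y = number of rolls to the first success; geometric, p = 0.166667.
P(Y ≤ 4) = 1 − (1−p)^4 = 1 − 0.482253 = 0.517747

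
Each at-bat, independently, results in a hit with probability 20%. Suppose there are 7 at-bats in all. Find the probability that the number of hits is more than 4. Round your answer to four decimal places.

X ~ Binomial(7, 0.20); P(X ≥ 5) = Σ C(7,k) p^k (1−p)^(7−k) over k:
  k=5: C(7,5)·0.20^5·0.80^2 = 0.004301
  k=6: C(7,6)·0.20^6·0.80^1 = 0.000358
  k=7: C(7,7)·0.20^7·0.80^0 = 0.000013
Total = 0.004672

0.0047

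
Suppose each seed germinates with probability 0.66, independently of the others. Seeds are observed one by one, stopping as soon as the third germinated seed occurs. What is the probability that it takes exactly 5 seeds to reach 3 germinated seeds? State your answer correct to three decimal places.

0.199

Y = trial on which the third success occurs; negative binomial, r=3, p=0.66.
P(Y=5) = C(4,2) · p^3 · (1−p)^2
= 6 · 0.2875 · 0.1156 = 0.19941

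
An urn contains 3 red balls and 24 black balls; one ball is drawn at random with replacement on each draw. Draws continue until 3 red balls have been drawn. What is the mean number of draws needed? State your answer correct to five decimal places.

Y = total draws until the third success; negative binomial with r=3, p=0.111111.
E[Y] = r / p = 3 / 0.111111 = 27.0000000

27.00000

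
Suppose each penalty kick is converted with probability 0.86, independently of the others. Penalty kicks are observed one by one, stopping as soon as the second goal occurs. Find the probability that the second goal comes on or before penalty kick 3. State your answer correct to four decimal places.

0.9467

Finishing within 3 penalty kicks ⇔ at least 2 successes in the first 3. With X ~ Binomial(3, 0.86), P(Y ≤ 3) = 1 − P(X ≤ 1).
  k=0: C(3,0)·0.86^0·0.14^3 = 0.002744
  k=1: C(3,1)·0.86^1·0.14^2 = 0.050568
1 − 0.053312 = 0.946688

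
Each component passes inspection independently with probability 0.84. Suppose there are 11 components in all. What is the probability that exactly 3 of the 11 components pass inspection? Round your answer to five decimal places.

0.00004

X ~ Binomial(n=11, p=0.84).
P(X=3) = C(11,3) · p^3 · (1−p)^8
= 165 · 0.5927 · 4.295e-07 = 0.0000420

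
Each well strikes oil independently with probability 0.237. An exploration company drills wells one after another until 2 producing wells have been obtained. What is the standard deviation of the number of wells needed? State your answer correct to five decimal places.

5.21229

Y = total wells until the second success; negative binomial with r=2, p=0.237.
SD(Y) = √[r(1−p)/p²] = √(27.1680108) = 5.2122942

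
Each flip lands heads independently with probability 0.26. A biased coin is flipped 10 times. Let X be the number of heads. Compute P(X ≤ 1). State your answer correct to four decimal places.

X ~ Binomial(10, 0.26); P(X ≤ 1) = Σ C(10,k) p^k (1−p)^(10−k) over k:
  k=0: C(10,0)·0.26^0·0.74^10 = 0.049240
  k=1: C(10,1)·0.26^1·0.74^9 = 0.173005
Total = 0.222245

0.2222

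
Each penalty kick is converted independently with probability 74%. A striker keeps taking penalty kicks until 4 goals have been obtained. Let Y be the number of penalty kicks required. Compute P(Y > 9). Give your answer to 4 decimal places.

Needing more than 9 penalty kicks ⇔ fewer than 4 successes in the first 9. With X ~ Binomial(9, 0.74), P(Y > 9) = P(X ≤ 3).
  k=0: C(9,0)·0.74^0·0.26^9 = 0.000005
  k=1: C(9,1)·0.74^1·0.26^8 = 0.000139
  k=2: C(9,2)·0.74^2·0.26^7 = 0.001583
  k=3: C(9,3)·0.74^3·0.26^6 = 0.010515
P(X ≤ 3) = 0.012243

0.0122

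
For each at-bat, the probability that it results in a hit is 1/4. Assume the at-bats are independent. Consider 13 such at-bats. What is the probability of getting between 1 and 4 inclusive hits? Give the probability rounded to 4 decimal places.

X ~ Binomial(13, 0.25); P(1 ≤ X ≤ 4) = Σ C(13,k) p^k (1−p)^(13−k) over k:
  k=1: C(13,1)·0.25^1·0.75^12 = 0.102948
  k=2: C(13,2)·0.25^2·0.75^11 = 0.205896
  k=3: C(13,3)·0.25^3·0.75^10 = 0.251651
  k=4: C(13,4)·0.25^4·0.75^9 = 0.209709
Total = 0.770205

0.7702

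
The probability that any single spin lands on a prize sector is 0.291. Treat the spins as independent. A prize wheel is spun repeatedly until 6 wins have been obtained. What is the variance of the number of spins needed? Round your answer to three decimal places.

50.236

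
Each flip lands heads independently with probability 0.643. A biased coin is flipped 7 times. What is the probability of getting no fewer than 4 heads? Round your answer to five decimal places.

0.78846

X ~ Binomial(7, 0.643); P(X ≥ 4) = Σ C(7,k) p^k (1−p)^(7−k) over k:
  k=4: C(7,4)·0.643^4·0.357^3 = 0.2722178
  k=5: C(7,5)·0.643^5·0.357^2 = 0.2941783
  k=6: C(7,6)·0.643^6·0.357^1 = 0.1766168
  k=7: C(7,7)·0.643^7·0.357^0 = 0.0454440
Total = 0.7884570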